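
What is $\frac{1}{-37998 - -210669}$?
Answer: $\frac{1}{172671} \approx 5.7914 \cdot 10^{-6}$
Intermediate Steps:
$\frac{1}{-37998 - -210669} = \frac{1}{-37998 + 210669} = \frac{1}{172671}$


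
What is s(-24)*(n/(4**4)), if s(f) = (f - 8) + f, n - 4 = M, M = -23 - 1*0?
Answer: 133/32 ≈ 4.1563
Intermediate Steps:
M = -23 (M = -23 + 0 = -23)
n = -19 (n = 4 - 23 = -19)
s(f) = -8 + 2*f (s(f) = (-8 + f) + f = -8 + 2*f)
s(-24)*(n/(4**4)) = (-8 + 2*(-24))*(-19/(4**4)) = (-8 - 48)*(-19/256) = -(-1064)/256 = -56*(-19/256) = 133/32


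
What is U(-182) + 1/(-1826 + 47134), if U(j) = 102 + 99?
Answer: 9106909/45308 ≈ 201.00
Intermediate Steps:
U(j) = 201
U(-182) + 1/(-1826 + 47134) = 201 + 1/(-1826 + 47134) = 201 + 1/45308 = 9106909/45308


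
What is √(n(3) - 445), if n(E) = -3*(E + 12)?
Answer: 7*I*√10 ≈ 22.136*I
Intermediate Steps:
n(E) = -36 - 3*E (n(E) = -3*(12 + E) = -36 - 3*E)
√(n(3) - 445) = √((-36 - 3*3) - 445) = √((-36 - 9) - 445) = √(-45 - 445) = √(-490) = 7*I*√10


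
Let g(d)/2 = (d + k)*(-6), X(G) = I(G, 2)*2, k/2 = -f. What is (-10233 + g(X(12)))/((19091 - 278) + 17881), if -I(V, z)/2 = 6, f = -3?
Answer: -1431/5242 ≈ -0.27299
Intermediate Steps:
I(V, z) = -12 (I(V, z) = -2*6 = -12)
k = 6 (k = 2*(-1*(-3)) = 2*3 = 6)
X(G) = -24 (X(G) = -12*2 = -24)
g(d) = -72 - 12*d (g(d) = 2*((d + 6)*(-6)) = 2*((6 + d)*(-6)) = 2*(-36 - 6*d) = -72 - 12*d)
(-10233 + g(X(12)))/((19091 - 278) + 17881) = (-10233 + (-72 - 12*(-24)))/((19091 - 278) + 17881) = (-10233 + (-72 + 288))/(18813 + 17881) = (-10233 + 216)/36694 = -10017*1/36694 = -1431/5242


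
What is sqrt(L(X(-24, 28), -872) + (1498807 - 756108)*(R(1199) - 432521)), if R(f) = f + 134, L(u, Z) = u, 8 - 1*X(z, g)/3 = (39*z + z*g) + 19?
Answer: I*sqrt(320242891621) ≈ 5.659e+5*I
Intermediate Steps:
X(z, g) = -33 - 117*z - 3*g*z (X(z, g) = 24 - 3*((39*z + z*g) + 19) = 24 - 3*((39*z + g*z) + 19) = 24 - 3*(19 + 39*z + g*z) = 24 + (-57 - 117*z - 3*g*z) = -33 - 117*z - 3*g*z)
R(f) = 134 + f
sqrt(L(X(-24, 28), -872) + (1498807 - 756108)*(R(1199) - 432521)) = sqrt((-33 - 117*(-24) - 3*28*(-24)) + (1498807 - 756108)*((134 + 1199) - 432521)) = sqrt((-33 + 2808 + 2016) + 742699*(1333 - 432521)) = sqrt(4791 + 742699*(-431188)) = sqrt(4791 - 320242896412) = sqrt(-320242891621) = I*sqrt(320242891621)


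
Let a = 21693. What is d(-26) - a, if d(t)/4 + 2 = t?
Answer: -21805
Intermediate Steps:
d(t) = -8 + 4*t
d(-26) - a = (-8 + 4*(-26)) - 1*21693 = (-8 - 104) - 21693 = -112 - 21693 = -21805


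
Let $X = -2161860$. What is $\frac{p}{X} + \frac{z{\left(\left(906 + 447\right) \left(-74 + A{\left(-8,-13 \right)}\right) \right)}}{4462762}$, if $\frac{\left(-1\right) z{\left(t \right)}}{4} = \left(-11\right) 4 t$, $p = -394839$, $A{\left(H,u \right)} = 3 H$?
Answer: $- \frac{8114711421087}{1607977776220} \approx -5.0465$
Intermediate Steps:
$z{\left(t \right)} = 176 t$ ($z{\left(t \right)} = - 4 \left(-11\right) 4 t = - 4 \left(- 44 t\right) = 176 t$)
$\frac{p}{X} + \frac{z{\left(\left(906 + 447\right) \left(-74 + A{\left(-8,-13 \right)}\right) \right)}}{4462762} = - \frac{394839}{-2161860} + \frac{176 \left(906 + 447\right) \left(-74 + 3 \left(-8\right)\right)}{4462762} = \left(-394839\right) \left(- \frac{1}{2161860}\right) + 176 \cdot 1353 \left(-74 - 24\right) \frac{1}{4462762} = \frac{131613}{720620} + 176 \cdot 1353 \left(-98\right) \frac{1}{4462762} = \frac{131613}{720620} + 176 \left(-132594\right) \frac{1}{4462762} = \frac{131613}{720620} - \frac{11668272}{2231381} = - \frac{8114711421087}{1607977776220}$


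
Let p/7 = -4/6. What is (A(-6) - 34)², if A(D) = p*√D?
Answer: 3076/3 + 952*I*√6/3 ≈ 1025.3 + 777.3*I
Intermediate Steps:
p = -14/3 (p = 7*(-4/6) = 7*(-4*⅙) = 7*(-⅔) = -14/3 ≈ -4.6667)
A(D) = -14*√D/3
(A(-6) - 34)² = (-14*I*√6/3 - 34)² = (-34 - 14*I*√6/3)²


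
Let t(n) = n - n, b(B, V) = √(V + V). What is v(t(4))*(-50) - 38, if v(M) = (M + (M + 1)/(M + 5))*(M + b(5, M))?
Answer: -38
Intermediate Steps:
b(B, V) = √2*√V (b(B, V) = √(2*V) = √2*√V)
t(n) = 0
v(M) = (M + √2*√M)*(M + (1 + M)/(5 + M)) (v(M) = (M + (M + 1)/(M + 5))*(M + √2*√M) = (M + (1 + M)/(5 + M))*(M + √2*√M) = (M + √2*√M)*(M + (1 + M)/(5 + M)))
v(t(4))*(-50) - 38 = ((0 + 0³ + 6*0² + √2*√0 + √2*0^(5/2) + 6*√2*0^(3/2))/(5 + 0))*(-50) - 38 = ((0 + 0 + 6*0 + √2*0 + √2*0 + 6*√2*0)/5)*(-50) - 38 = ((0 + 0 + 0 + 0 + 0 + 0)/5)*(-50) - 38 = ((⅕)*0)*(-50) - 38 = 0*(-50) - 38 = 0 - 38 = -38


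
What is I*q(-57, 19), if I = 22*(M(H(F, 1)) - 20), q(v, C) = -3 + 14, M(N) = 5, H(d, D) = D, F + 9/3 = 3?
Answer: -3630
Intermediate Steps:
F = 0 (F = -3 + 3 = 0)
q(v, C) = 11
I = -330 (I = 22*(5 - 20) = 22*(-15) = -330)
I*q(-57, 19) = -330*11 = -3630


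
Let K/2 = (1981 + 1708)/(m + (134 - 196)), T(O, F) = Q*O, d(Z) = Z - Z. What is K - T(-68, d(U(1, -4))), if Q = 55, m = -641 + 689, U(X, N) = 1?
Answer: 3213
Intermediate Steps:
m = 48
d(Z) = 0
T(O, F) = 55*O
K = -527 (K = 2*((1981 + 1708)/(48 + (134 - 196))) = 2*(3689/(48 - 62)) = 2*(3689/(-14)) = 2*(3689*(-1/14)) = 2*(-527/2) = -527)
K - T(-68, d(U(1, -4))) = -527 - 55*(-68) = -527 - 1*(-3740) = -527 + 3740 = 3213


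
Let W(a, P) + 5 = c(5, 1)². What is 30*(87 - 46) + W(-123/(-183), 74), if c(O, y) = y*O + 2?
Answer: 1274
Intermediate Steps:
c(O, y) = 2 + O*y (c(O, y) = O*y + 2 = 2 + O*y)
W(a, P) = 44 (W(a, P) = -5 + (2 + 5*1)² = -5 + (2 + 5)² = -5 + 7² = -5 + 49 = 44)
30*(87 - 46) + W(-123/(-183), 74) = 30*(87 - 46) + 44 = 30*41 + 44 = 1230 + 44 = 1274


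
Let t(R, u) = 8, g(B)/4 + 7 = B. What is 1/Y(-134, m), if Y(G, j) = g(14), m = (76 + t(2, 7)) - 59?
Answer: 1/28 ≈ 0.035714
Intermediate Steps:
g(B) = -28 + 4*B
m = 25 (m = (76 + 8) - 59 = 84 - 59 = 25)
Y(G, j) = 28 (Y(G, j) = -28 + 4*14 = -28 + 56 = 28)
1/Y(-134, m) = 1/28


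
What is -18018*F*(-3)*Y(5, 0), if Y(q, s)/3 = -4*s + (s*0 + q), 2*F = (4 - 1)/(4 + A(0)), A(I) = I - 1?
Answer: 405405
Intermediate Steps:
A(I) = -1 + I
F = ½ (F = ((4 - 1)/(4 + (-1 + 0)))/2 = (3/(4 - 1))/2 = (3/3)/2 = (3*(⅓))/2 = (½)*1 = ½ ≈ 0.50000)
Y(q, s) = -12*s + 3*q (Y(q, s) = 3*(-4*s + (s*0 + q)) = 3*(-4*s + (0 + q)) = 3*(-4*s + q) = 3*(q - 4*s) = -12*s + 3*q)
-18018*F*(-3)*Y(5, 0) = -18018*(½)*(-3)*(-12*0 + 3*5) = -(-27027)*(0 + 15) = -(-27027)*15 = -18018*(-45/2) = 405405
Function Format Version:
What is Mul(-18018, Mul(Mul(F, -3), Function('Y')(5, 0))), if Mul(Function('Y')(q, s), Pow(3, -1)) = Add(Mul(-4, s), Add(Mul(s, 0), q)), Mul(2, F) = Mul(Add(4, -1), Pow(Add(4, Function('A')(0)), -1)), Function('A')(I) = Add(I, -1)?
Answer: 405405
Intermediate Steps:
Function('A')(I) = Add(-1, I)
F = Rational(1, 2) (F = Mul(Rational(1, 2), Mul(Add(4, -1), Pow(Add(4, Add(-1, 0)), -1))) = Mul(Rational(1, 2), Mul(3, Pow(Add(4, -1), -1))) = Mul(Rational(1, 2), Mul(3, Pow(3, -1))) = Mul(Rational(1, 2), Mul(3, Rational(1, 3))) = Mul(Rational(1, 2), 1) = Rational(1, 2) ≈ 0.50000)
Function('Y')(q, s) = Add(Mul(-12, s), Mul(3, q)) (Function('Y')(q, s) = Mul(3, Add(Mul(-4, s), Add(Mul(s, 0), q))) = Mul(3, Add(Mul(-4, s), Add(0, q))) = Mul(3, Add(Mul(-4, s), q)) = Mul(3, Add(q, Mul(-4, s))) = Add(Mul(-12, s), Mul(3, q)))
Mul(-18018, Mul(Mul(F, -3), Function('Y')(5, 0))) = Mul(-18018, Mul(Mul(Rational(1, 2), -3), Add(Mul(-12, 0), Mul(3, 5)))) = Mul(-18018, Mul(Rational(-3, 2), Add(0, 15))) = Mul(-18018, Mul(Rational(-3, 2), 15)) = Mul(-18018, Rational(-45, 2)) = 405405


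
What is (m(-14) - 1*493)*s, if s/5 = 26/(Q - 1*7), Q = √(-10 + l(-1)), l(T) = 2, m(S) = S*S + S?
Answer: 283010/57 + 80860*I*√2/57 ≈ 4965.1 + 2006.2*I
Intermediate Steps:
m(S) = S + S² (m(S) = S² + S = S + S²)
Q = 2*I*√2 (Q = √(-10 + 2) = √(-8) = 2*I*√2 ≈ 2.8284*I)
s = 130/(-7 + 2*I*√2) (s = 5*(26/(2*I*√2 - 1*7)) = 5*(26/(2*I*√2 - 7)) = 5*(26/(-7 + 2*I*√2)) = 130/(-7 + 2*I*√2) ≈ -15.965 - 6.4508*I)
(m(-14) - 1*493)*s = (-14*(1 - 14) - 1*493)*(-910/57 - 260*I*√2/57) = (-14*(-13) - 493)*(-910/57 - 260*I*√2/57) = (182 - 493)*(-910/57 - 260*I*√2/57) = -311*(-910/57 - 260*I*√2/57) = 283010/57 + 80860*I*√2/57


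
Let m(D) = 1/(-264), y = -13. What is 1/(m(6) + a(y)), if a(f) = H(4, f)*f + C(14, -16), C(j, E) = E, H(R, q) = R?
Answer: -264/17953 ≈ -0.014705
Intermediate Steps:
m(D) = -1/264
a(f) = -16 + 4*f (a(f) = 4*f - 16 = -16 + 4*f)
1/(m(6) + a(y)) = 1/(-1/264 + (-16 + 4*(-13))) = 1/(-1/264 + (-16 - 52)) = 1/(-1/264 - 68) = 1/(-17953/264) = -264/17953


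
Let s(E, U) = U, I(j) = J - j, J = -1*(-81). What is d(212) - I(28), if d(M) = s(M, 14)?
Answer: -39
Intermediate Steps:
J = 81
I(j) = 81 - j
d(M) = 14
d(212) - I(28) = 14 - (81 - 1*28) = 14 - (81 - 28) = 14 - 1*53 = 14 - 53 = -39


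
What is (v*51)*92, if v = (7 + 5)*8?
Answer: 450432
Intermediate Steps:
v = 96 (v = 12*8 = 96)
(v*51)*92 = (96*51)*92 = 4896*92 = 450432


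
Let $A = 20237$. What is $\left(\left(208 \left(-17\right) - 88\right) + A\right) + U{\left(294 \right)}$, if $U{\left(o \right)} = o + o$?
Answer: $17201$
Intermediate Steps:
$U{\left(o \right)} = 2 o$
$\left(\left(208 \left(-17\right) - 88\right) + A\right) + U{\left(294 \right)} = \left(\left(208 \left(-17\right) - 88\right) + 20237\right) + 2 \cdot 294 = \left(\left(-3536 - 88\right) + 20237\right) + 588 = \left(-3624 + 20237\right) + 588 = 16613 + 588 = 17201$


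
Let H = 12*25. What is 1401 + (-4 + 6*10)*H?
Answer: 18201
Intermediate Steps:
H = 300
1401 + (-4 + 6*10)*H = 1401 + (-4 + 6*10)*300 = 1401 + (-4 + 60)*300 = 1401 + 56*300 = 1401 + 16800 = 18201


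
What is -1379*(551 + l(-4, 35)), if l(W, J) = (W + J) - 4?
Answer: -797062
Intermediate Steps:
l(W, J) = -4 + J + W (l(W, J) = (J + W) - 4 = -4 + J + W)
-1379*(551 + l(-4, 35)) = -1379*(551 + (-4 + 35 - 4)) = -1379*(551 + 27) = -1379*578 = -797062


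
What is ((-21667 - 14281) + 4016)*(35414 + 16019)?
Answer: -1642358556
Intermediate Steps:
((-21667 - 14281) + 4016)*(35414 + 16019) = (-35948 + 4016)*51433 = -31932*51433 = -1642358556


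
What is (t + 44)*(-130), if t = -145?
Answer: 13130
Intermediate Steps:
(t + 44)*(-130) = (-145 + 44)*(-130) = -101*(-130) = 13130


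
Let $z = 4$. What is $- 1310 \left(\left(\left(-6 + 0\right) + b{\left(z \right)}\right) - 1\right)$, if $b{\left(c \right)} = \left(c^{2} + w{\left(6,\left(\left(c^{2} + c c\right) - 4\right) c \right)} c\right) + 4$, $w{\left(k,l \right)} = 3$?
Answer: $-32750$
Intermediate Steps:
$b{\left(c \right)} = 4 + c^{2} + 3 c$ ($b{\left(c \right)} = \left(c^{2} + 3 c\right) + 4 = 4 + c^{2} + 3 c$)
$- 1310 \left(\left(\left(-6 + 0\right) + b{\left(z \right)}\right) - 1\right) = - 1310 \left(\left(\left(-6 + 0\right) + \left(4 + 4^{2} + 3 \cdot 4\right)\right) - 1\right) = - 1310 \left(\left(-6 + \left(4 + 16 + 12\right)\right) - 1\right) = - 1310 \left(\left(-6 + 32\right) - 1\right) = - 1310 \left(26 - 1\right) = \left(-1310\right) 25 = -32750$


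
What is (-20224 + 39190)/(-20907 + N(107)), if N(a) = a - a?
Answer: -6322/6969 ≈ -0.90716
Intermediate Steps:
N(a) = 0
(-20224 + 39190)/(-20907 + N(107)) = (-20224 + 39190)/(-20907 + 0) = 18966/(-20907) = 18966*(-1/20907) = -6322/6969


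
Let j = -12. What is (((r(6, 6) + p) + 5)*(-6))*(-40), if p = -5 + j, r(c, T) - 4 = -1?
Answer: -2160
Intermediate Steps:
r(c, T) = 3 (r(c, T) = 4 - 1 = 3)
p = -17 (p = -5 - 12 = -17)
(((r(6, 6) + p) + 5)*(-6))*(-40) = (((3 - 17) + 5)*(-6))*(-40) = ((-14 + 5)*(-6))*(-40) = -9*(-6)*(-40) = 54*(-40) = -2160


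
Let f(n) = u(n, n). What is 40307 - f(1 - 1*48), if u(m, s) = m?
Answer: 40354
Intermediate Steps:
f(n) = n
40307 - f(1 - 1*48) = 40307 - (1 - 1*48) = 40307 - (1 - 48) = 40307 - 1*(-47) = 40307 + 47 = 40354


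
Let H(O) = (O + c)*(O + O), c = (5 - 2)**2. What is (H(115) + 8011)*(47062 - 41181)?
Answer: 214838811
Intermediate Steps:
c = 9 (c = 3**2 = 9)
H(O) = 2*O*(9 + O) (H(O) = (O + 9)*(O + O) = (9 + O)*(2*O) = 2*O*(9 + O))
(H(115) + 8011)*(47062 - 41181) = (2*115*(9 + 115) + 8011)*(47062 - 41181) = (2*115*124 + 8011)*5881 = (28520 + 8011)*5881 = 36531*5881 = 214838811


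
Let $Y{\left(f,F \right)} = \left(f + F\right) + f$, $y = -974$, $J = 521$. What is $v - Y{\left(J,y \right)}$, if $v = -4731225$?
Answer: $-4731293$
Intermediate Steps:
$Y{\left(f,F \right)} = F + 2 f$ ($Y{\left(f,F \right)} = \left(F + f\right) + f = F + 2 f$)
$v - Y{\left(J,y \right)} = -4731225 - \left(-974 + 2 \cdot 521\right) = -4731225 - \left(-974 + 1042\right) = -4731225 - 68 = -4731293$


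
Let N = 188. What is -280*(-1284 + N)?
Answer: 306880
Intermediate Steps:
-280*(-1284 + N) = -280*(-1284 + 188) = -280*(-1096) = 306880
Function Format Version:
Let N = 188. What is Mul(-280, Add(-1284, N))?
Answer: 306880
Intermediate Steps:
Mul(-280, Add(-1284, N)) = Mul(-280, Add(-1284, 188)) = Mul(-280, -1096) = 306880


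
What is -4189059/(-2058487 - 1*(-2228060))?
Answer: -4189059/169573 ≈ -24.704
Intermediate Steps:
-4189059/(-2058487 - 1*(-2228060)) = -4189059/(-2058487 + 2228060) = -4189059/169573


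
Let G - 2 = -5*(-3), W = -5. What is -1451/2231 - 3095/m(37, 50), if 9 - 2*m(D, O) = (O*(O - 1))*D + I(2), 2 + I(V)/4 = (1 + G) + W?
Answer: -23554809/40463647 ≈ -0.58212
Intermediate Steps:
G = 17 (G = 2 - 5*(-3) = 2 + 15 = 17)
I(V) = 44 (I(V) = -8 + 4*((1 + 17) - 5) = -8 + 4*(18 - 5) = -8 + 4*13 = -8 + 52 = 44)
m(D, O) = -35/2 - D*O*(-1 + O)/2 (m(D, O) = 9/2 - ((O*(O - 1))*D + 44)/2 = 9/2 - ((O*(-1 + O))*D + 44)/2 = 9/2 - (D*O*(-1 + O) + 44)/2 = 9/2 - (44 + D*O*(-1 + O))/2 = 9/2 + (-22 - D*O*(-1 + O)/2) = -35/2 - D*O*(-1 + O)/2)
-1451/2231 - 3095/m(37, 50) = -1451/2231 - 3095/(-35/2 + (½)*37*50 - ½*37*50²) = -1451*1/2231 - 3095/(-35/2 + 925 - ½*37*2500) = -1451/2231 - 3095/(-35/2 + 925 - 46250) = -1451/2231 - 3095/(-90685/2) = -1451/2231 - 3095*(-2/90685) = -1451/2231 + 1238/18137 = -23554809/40463647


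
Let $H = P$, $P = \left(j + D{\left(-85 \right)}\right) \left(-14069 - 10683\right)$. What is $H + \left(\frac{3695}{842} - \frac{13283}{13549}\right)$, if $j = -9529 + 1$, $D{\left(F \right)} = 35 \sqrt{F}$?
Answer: $\frac{2690490019687717}{11408258} - 866320 i \sqrt{85} \approx 2.3584 \cdot 10^{8} - 7.9871 \cdot 10^{6} i$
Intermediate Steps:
$j = -9528$
$P = 235837056 - 866320 i \sqrt{85}$ ($P = \left(-9528 + 35 \sqrt{-85}\right) \left(-14069 - 10683\right) = \left(-9528 + 35 i \sqrt{85}\right) \left(-24752\right) = 235837056 - 866320 i \sqrt{85} \approx 2.3584 \cdot 10^{8} - 7.9871 \cdot 10^{6} i$)
$H = 235837056 - 866320 i \sqrt{85} \approx 2.3584 \cdot 10^{8} - 7.9871 \cdot 10^{6} i$
$H + \left(\frac{3695}{842} - \frac{13283}{13549}\right) = \left(235837056 - 866320 i \sqrt{85}\right) + \left(\frac{3695}{842} - \frac{13283}{13549}\right) = \left(235837056 - 866320 i \sqrt{85}\right) + \frac{38879269}{11408258} = \frac{2690490019687717}{11408258} - 866320 i \sqrt{85}$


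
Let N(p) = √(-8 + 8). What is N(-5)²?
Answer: 0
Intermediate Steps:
N(p) = 0 (N(p) = √0 = 0)
N(-5)² = 0² = 0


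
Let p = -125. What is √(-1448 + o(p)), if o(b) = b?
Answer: 11*I*√13 ≈ 39.661*I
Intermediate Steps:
√(-1448 + o(p)) = √(-1448 - 125) = √(-1573) = 11*I*√13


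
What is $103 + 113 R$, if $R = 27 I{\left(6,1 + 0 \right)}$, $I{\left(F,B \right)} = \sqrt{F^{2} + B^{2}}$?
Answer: $103 + 3051 \sqrt{37} \approx 18662.0$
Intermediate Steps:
$I{\left(F,B \right)} = \sqrt{B^{2} + F^{2}}$
$R = 27 \sqrt{37}$ ($R = 27 \sqrt{\left(1 + 0\right)^{2} + 6^{2}} = 27 \sqrt{1^{2} + 36} = 27 \sqrt{1 + 36} = 27 \sqrt{37} \approx 164.23$)
$103 + 113 R = 103 + 113 \cdot 27 \sqrt{37} = 103 + 3051 \sqrt{37}$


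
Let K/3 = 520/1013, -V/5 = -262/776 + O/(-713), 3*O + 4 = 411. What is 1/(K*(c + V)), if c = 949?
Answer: 70060093/102673492090 ≈ 0.00068236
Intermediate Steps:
O = 407/3 (O = -4/3 + (1/3)*411 = -4/3 + 137 = 407/3 ≈ 135.67)
V = 2190625/829932 (V = -5*(-262/776 + (407/3)/(-713)) = -5*(-262*1/776 + (407/3)*(-1/713)) = -5*(-131/388 - 407/2139) = -5*(-438125/829932) = 2190625/829932 ≈ 2.6395)
K = 1560/1013 (K = 3*(520/1013) = 1560/1013 ≈ 1.5400)
1/(K*(c + V)) = 1/(1560*(949 + 2190625/829932)/1013) = 1/((1560/1013)*(789796093/829932)) = 1/(102673492090/70060093) = 70060093/102673492090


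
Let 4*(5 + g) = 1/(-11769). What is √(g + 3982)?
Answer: √2203406903019/23538 ≈ 63.063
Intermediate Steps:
g = -235381/47076 (g = -5 + (¼)/(-11769) = -5 + (¼)*(-1/11769) = -5 - 1/47076 = -235381/47076 ≈ -5.0000)
√(g + 3982) = √(-235381/47076 + 3982) = √(187221251/47076) = √2203406903019/23538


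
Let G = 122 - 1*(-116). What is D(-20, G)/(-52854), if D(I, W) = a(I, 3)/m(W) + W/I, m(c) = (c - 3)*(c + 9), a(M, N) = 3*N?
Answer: 1381453/6135820860 ≈ 0.00022515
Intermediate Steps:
m(c) = (-3 + c)*(9 + c)
G = 238 (G = 122 + 116 = 238)
D(I, W) = 9/(-27 + W² + 6*W) + W/I (D(I, W) = (3*3)/(-27 + W² + 6*W) + W/I = 9/(-27 + W² + 6*W) + W/I)
D(-20, G)/(-52854) = (9/(-27 + 238² + 6*238) + 238/(-20))/(-52854) = (9/(-27 + 56644 + 1428) + 238*(-1/20))*(-1/52854) = (9/58045 - 119/10)*(-1/52854) = -1381453/116090*(-1/52854) = 1381453/6135820860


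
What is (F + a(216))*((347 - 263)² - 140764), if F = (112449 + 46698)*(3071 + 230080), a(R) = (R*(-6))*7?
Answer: -4961271858997500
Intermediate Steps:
a(R) = -42*R (a(R) = -6*R*7 = -42*R)
F = 37105282197 (F = 159147*233151 = 37105282197)
(F + a(216))*((347 - 263)² - 140764) = (37105282197 - 42*216)*((347 - 263)² - 140764) = (37105282197 - 9072)*(84² - 140764) = 37105273125*(7056 - 140764) = 37105273125*(-133708) = -4961271858997500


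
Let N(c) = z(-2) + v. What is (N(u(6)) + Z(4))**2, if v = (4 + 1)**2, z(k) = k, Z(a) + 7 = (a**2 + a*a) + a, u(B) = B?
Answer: 2704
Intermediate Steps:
Z(a) = -7 + a + 2*a**2 (Z(a) = -7 + ((a**2 + a*a) + a) = -7 + ((a**2 + a**2) + a) = -7 + (2*a**2 + a) = -7 + (a + 2*a**2) = -7 + a + 2*a**2)
v = 25 (v = 5**2 = 25)
N(c) = 23 (N(c) = -2 + 25 = 23)
(N(u(6)) + Z(4))**2 = (23 + (-7 + 4 + 2*4**2))**2 = (23 + (-7 + 4 + 2*16))**2 = (23 + (-7 + 4 + 32))**2 = (23 + 29)**2 = 52**2 = 2704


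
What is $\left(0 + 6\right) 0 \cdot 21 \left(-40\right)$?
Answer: $0$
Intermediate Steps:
$\left(0 + 6\right) 0 \cdot 21 \left(-40\right) = 6 \cdot 0 \cdot 21 \left(-40\right) = 0 \cdot 21 \left(-40\right) = 0 \left(-40\right) = 0$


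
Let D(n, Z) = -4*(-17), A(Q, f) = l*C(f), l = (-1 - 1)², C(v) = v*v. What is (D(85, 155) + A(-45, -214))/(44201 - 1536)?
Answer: 183252/42665 ≈ 4.2951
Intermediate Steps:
C(v) = v²
l = 4 (l = (-2)² = 4)
A(Q, f) = 4*f²
D(n, Z) = 68
(D(85, 155) + A(-45, -214))/(44201 - 1536) = (68 + 4*(-214)²)/(44201 - 1536) = (68 + 4*45796)/42665 = (68 + 183184)*(1/42665) = 183252*(1/42665) = 183252/42665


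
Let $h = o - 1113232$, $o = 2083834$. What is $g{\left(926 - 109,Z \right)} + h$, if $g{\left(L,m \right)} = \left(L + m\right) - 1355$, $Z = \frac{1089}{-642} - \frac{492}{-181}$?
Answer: $\frac{37574498561}{38734} \approx 9.7007 \cdot 10^{5}$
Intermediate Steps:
$Z = \frac{39585}{38734}$ ($Z = 1089 \left(- \frac{1}{642}\right) - - \frac{492}{181} = - \frac{363}{214} + \frac{492}{181} = \frac{39585}{38734} \approx 1.022$)
$g{\left(L,m \right)} = -1355 + L + m$
$h = 970602$ ($h = 2083834 - 1113232 = 970602$)
$g{\left(926 - 109,Z \right)} + h = \left(-1355 + \left(926 - 109\right) + \frac{39585}{38734}\right) + 970602 = \left(-1355 + 817 + \frac{39585}{38734}\right) + 970602 = - \frac{20799307}{38734} + 970602 = \frac{37574498561}{38734}$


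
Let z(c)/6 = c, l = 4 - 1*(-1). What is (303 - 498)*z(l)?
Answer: -5850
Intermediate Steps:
l = 5 (l = 4 + 1 = 5)
z(c) = 6*c
(303 - 498)*z(l) = (303 - 498)*(6*5) = -195*30 = -5850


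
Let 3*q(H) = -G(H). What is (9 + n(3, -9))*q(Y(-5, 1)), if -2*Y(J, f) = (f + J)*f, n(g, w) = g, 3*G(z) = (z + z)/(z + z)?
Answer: -4/3 ≈ -1.3333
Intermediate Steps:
G(z) = ⅓ (G(z) = ((z + z)/(z + z))/3 = ((2*z)/((2*z)))/3 = ((2*z)*(1/(2*z)))/3 = (⅓)*1 = ⅓)
Y(J, f) = -f*(J + f)/2 (Y(J, f) = -(f + J)*f/2 = -(J + f)*f/2 = -f*(J + f)/2)
q(H) = -⅑ (q(H) = (-1*⅓)/3 = (⅓)*(-⅓) = -⅑)
(9 + n(3, -9))*q(Y(-5, 1)) = (9 + 3)*(-⅑) = 12*(-⅑) = -4/3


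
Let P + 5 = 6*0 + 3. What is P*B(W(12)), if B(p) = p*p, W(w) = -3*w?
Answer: -2592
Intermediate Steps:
B(p) = p**2
P = -2 (P = -5 + (6*0 + 3) = -5 + (0 + 3) = -5 + 3 = -2)
P*B(W(12)) = -2*(-3*12)**2 = -2*(-36)**2 = -2*1296 = -2592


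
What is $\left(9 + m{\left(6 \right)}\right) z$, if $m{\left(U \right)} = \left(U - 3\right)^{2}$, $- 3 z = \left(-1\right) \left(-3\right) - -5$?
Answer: $-48$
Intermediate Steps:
$z = - \frac{8}{3}$ ($z = - \frac{\left(-1\right) \left(-3\right) - -5}{3} = - \frac{3 + 5}{3} = \left(- \frac{1}{3}\right) 8 = - \frac{8}{3} \approx -2.6667$)
$m{\left(U \right)} = \left(-3 + U\right)^{2}$
$\left(9 + m{\left(6 \right)}\right) z = \left(9 + \left(-3 + 6\right)^{2}\right) \left(- \frac{8}{3}\right) = \left(9 + 3^{2}\right) \left(- \frac{8}{3}\right) = \left(9 + 9\right) \left(- \frac{8}{3}\right) = 18 \left(- \frac{8}{3}\right) = -48$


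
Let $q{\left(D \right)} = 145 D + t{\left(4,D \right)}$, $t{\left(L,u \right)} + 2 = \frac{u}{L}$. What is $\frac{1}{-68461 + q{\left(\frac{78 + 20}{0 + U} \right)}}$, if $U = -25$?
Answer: $- \frac{50}{3451619} \approx -1.4486 \cdot 10^{-5}$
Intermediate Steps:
$t{\left(L,u \right)} = -2 + \frac{u}{L}$
$q{\left(D \right)} = -2 + \frac{581 D}{4}$ ($q{\left(D \right)} = 145 D + \left(-2 + \frac{D}{4}\right) = -2 + \frac{581 D}{4}$)
$\frac{1}{-68461 + q{\left(\frac{78 + 20}{0 + U} \right)}} = \frac{1}{-68461 + \left(-2 + \frac{581 \frac{78 + 20}{0 - 25}}{4}\right)} = \frac{1}{-68461 + \left(-2 + \frac{581 \frac{98}{-25}}{4}\right)} = \frac{1}{-68461 + \left(-2 + \frac{581 \cdot 98 \left(- \frac{1}{25}\right)}{4}\right)} = \frac{1}{-68461 + \left(-2 + \frac{581}{4} \left(- \frac{98}{25}\right)\right)} = \frac{1}{-68461 - \frac{28569}{50}} = \frac{1}{- \frac{3451619}{50}} = - \frac{50}{3451619}$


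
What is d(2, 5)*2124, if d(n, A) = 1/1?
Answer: 2124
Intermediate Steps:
d(n, A) = 1
d(2, 5)*2124 = 1*2124 = 2124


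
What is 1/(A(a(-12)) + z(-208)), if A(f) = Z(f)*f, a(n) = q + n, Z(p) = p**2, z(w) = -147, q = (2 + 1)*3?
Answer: -1/174 ≈ -0.0057471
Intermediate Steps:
q = 9 (q = 3*3 = 9)
a(n) = 9 + n
A(f) = f**3 (A(f) = f**2*f = f**3)
1/(A(a(-12)) + z(-208)) = 1/((9 - 12)**3 - 147) = 1/((-3)**3 - 147) = 1/(-27 - 147) = 1/(-174) = -1/174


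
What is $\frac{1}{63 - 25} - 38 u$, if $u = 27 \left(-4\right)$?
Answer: $\frac{155953}{38} \approx 4104.0$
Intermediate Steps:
$u = -108$
$\frac{1}{63 - 25} - 38 u = \frac{1}{63 - 25} - -4104 = \frac{1}{38} + 4104 = \frac{155953}{38}$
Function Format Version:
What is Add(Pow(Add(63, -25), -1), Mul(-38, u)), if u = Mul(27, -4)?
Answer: Rational(155953, 38) ≈ 4104.0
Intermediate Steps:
u = -108
Add(Pow(Add(63, -25), -1), Mul(-38, u)) = Add(Pow(Add(63, -25), -1), Mul(-38, -108)) = Add(Pow(38, -1), 4104) = Add(Rational(1, 38), 4104) = Rational(155953, 38)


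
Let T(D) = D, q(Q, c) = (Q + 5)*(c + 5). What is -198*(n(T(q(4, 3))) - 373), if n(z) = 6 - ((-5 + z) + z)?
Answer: 100188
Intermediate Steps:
q(Q, c) = (5 + Q)*(5 + c)
n(z) = 11 - 2*z (n(z) = 6 - (-5 + 2*z) = 6 + (5 - 2*z) = 11 - 2*z)
-198*(n(T(q(4, 3))) - 373) = -198*((11 - 2*(25 + 5*4 + 5*3 + 4*3)) - 373) = -198*((11 - 2*(25 + 20 + 15 + 12)) - 373) = -198*((11 - 2*72) - 373) = -198*((11 - 144) - 373) = -198*(-133 - 373) = -198*(-506) = 100188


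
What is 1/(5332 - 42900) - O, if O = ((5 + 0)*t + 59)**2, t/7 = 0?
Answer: -130774209/37568 ≈ -3481.0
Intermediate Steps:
t = 0 (t = 7*0 = 0)
O = 3481 (O = ((5 + 0)*0 + 59)**2 = (5*0 + 59)**2 = (0 + 59)**2 = 59**2 = 3481)
1/(5332 - 42900) - O = 1/(5332 - 42900) - 1*3481 = 1/(-37568) - 3481 = -1/37568 - 3481 = -130774209/37568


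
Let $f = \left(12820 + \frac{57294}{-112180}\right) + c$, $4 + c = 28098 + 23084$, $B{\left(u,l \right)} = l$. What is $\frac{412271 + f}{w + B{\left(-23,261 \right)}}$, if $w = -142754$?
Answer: $- \frac{2054915351}{614802490} \approx -3.3424$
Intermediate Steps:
$c = 51178$ ($c = -4 + \left(28098 + 23084\right) = -4 + 51182 = 51178$)
$f = \frac{3589619173}{56090}$ ($f = \left(12820 + \frac{57294}{-112180}\right) + 51178 = \left(12820 + 57294 \left(- \frac{1}{112180}\right)\right) + 51178 = \left(12820 - \frac{28647}{56090}\right) + 51178 = \frac{719045153}{56090} + 51178 = \frac{3589619173}{56090} \approx 63998.0$)
$\frac{412271 + f}{w + B{\left(-23,261 \right)}} = \frac{412271 + \frac{3589619173}{56090}}{-142754 + 261} = \frac{26713899563}{56090 \left(-142493\right)} = \frac{26713899563}{56090} \left(- \frac{1}{142493}\right) = - \frac{2054915351}{614802490}$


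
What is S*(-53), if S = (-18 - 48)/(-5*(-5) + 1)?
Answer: 1749/13 ≈ 134.54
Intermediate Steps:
S = -33/13 (S = -66/(25 + 1) = -66/26 = -66*1/26 = -33/13 ≈ -2.5385)
S*(-53) = -33/13*(-53) = 1749/13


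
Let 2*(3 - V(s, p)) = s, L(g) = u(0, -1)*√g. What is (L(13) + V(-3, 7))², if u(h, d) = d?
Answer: 133/4 - 9*√13 ≈ 0.80004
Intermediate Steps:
L(g) = -√g
V(s, p) = 3 - s/2
(L(13) + V(-3, 7))² = (-√13 + (3 - ½*(-3)))² = (-√13 + (3 + 3/2))² = (-√13 + 9/2)² = (9/2 - √13)²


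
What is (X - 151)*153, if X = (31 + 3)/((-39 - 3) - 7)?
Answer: -1137249/49 ≈ -23209.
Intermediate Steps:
X = -34/49 (X = 34/(-42 - 7) = 34/(-49) = 34*(-1/49) = -34/49 ≈ -0.69388)
(X - 151)*153 = (-34/49 - 151)*153 = -7433/49*153 = -1137249/49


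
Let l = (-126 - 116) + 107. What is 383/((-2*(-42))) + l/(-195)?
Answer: 5735/1092 ≈ 5.2518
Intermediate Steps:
l = -135 (l = -242 + 107 = -135)
383/((-2*(-42))) + l/(-195) = 383/((-2*(-42))) - 135/(-195) = 383/84 - 135*(-1/195) = 383*(1/84) + 9/13 = 383/84 + 9/13 = 5735/1092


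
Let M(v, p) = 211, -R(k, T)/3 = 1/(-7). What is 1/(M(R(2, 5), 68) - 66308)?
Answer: -1/66097 ≈ -1.5129e-5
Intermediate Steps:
R(k, T) = 3/7 (R(k, T) = -3/(-7) = -3*(-⅐) = 3/7)
1/(M(R(2, 5), 68) - 66308) = 1/(211 - 66308) = 1/(-66097) = -1/66097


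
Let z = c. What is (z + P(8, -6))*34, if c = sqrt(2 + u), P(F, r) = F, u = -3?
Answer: 272 + 34*I ≈ 272.0 + 34.0*I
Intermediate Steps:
c = I (c = sqrt(2 - 3) = sqrt(-1) = I ≈ 1.0*I)
z = I ≈ 1.0*I
(z + P(8, -6))*34 = (I + 8)*34 = (8 + I)*34 = 272 + 34*I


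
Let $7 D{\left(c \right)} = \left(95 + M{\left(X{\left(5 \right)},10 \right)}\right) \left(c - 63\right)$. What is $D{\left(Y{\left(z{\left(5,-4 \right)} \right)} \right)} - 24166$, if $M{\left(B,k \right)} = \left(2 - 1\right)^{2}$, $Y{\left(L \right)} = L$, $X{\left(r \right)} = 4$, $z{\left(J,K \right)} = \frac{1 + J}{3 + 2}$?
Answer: $- \frac{875474}{35} \approx -25014.0$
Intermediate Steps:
$z{\left(J,K \right)} = \frac{1}{5} + \frac{J}{5}$ ($z{\left(J,K \right)} = \frac{1 + J}{5} = \left(1 + J\right) \frac{1}{5} = \frac{1}{5} + \frac{J}{5}$)
$M{\left(B,k \right)} = 1$ ($M{\left(B,k \right)} = 1^{2} = 1$)
$D{\left(c \right)} = -864 + \frac{96 c}{7}$ ($D{\left(c \right)} = \frac{\left(95 + 1\right) \left(c - 63\right)}{7} = \frac{96 \left(-63 + c\right)}{7} = \frac{-6048 + 96 c}{7} = -864 + \frac{96 c}{7}$)
$D{\left(Y{\left(z{\left(5,-4 \right)} \right)} \right)} - 24166 = \left(-864 + \frac{96 \left(\frac{1}{5} + \frac{1}{5} \cdot 5\right)}{7}\right) - 24166 = \left(-864 + \frac{96 \left(\frac{1}{5} + 1\right)}{7}\right) - 24166 = \left(-864 + \frac{96}{7} \cdot \frac{6}{5}\right) - 24166 = \left(-864 + \frac{576}{35}\right) - 24166 = - \frac{29664}{35} - 24166 = - \frac{875474}{35}$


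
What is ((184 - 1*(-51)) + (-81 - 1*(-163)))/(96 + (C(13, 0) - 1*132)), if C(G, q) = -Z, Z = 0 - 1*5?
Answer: -317/31 ≈ -10.226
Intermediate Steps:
Z = -5 (Z = 0 - 5 = -5)
C(G, q) = 5 (C(G, q) = -1*(-5) = 5)
((184 - 1*(-51)) + (-81 - 1*(-163)))/(96 + (C(13, 0) - 1*132)) = ((184 - 1*(-51)) + (-81 - 1*(-163)))/(96 + (5 - 1*132)) = ((184 + 51) + (-81 + 163))/(96 + (5 - 132)) = (235 + 82)/(96 - 127) = 317/(-31) = 317*(-1/31) = -317/31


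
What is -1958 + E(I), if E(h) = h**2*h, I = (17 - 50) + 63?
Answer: 25042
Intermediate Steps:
I = 30 (I = -33 + 63 = 30)
E(h) = h**3
-1958 + E(I) = -1958 + 30**3 = -1958 + 27000 = 25042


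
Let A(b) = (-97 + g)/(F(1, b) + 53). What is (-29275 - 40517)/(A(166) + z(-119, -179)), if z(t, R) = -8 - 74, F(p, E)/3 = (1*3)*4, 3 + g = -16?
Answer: 3105744/3707 ≈ 837.80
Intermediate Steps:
g = -19 (g = -3 - 16 = -19)
F(p, E) = 36 (F(p, E) = 3*((1*3)*4) = 3*(3*4) = 3*12 = 36)
A(b) = -116/89 (A(b) = (-97 - 19)/(36 + 53) = -116/89)
z(t, R) = -82
(-29275 - 40517)/(A(166) + z(-119, -179)) = (-29275 - 40517)/(-116/89 - 82) = -69792/(-7414/89) = -69792*(-89/7414) = 3105744/3707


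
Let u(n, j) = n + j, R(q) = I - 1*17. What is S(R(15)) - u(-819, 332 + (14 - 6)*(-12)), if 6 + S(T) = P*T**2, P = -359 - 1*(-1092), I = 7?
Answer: 73877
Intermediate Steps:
R(q) = -10 (R(q) = 7 - 1*17 = 7 - 17 = -10)
P = 733 (P = -359 + 1092 = 733)
S(T) = -6 + 733*T**2
u(n, j) = j + n
S(R(15)) - u(-819, 332 + (14 - 6)*(-12)) = (-6 + 733*(-10)**2) - ((332 + (14 - 6)*(-12)) - 819) = (-6 + 733*100) - ((332 + 8*(-12)) - 819) = (-6 + 73300) - ((332 - 96) - 819) = 73294 - (236 - 819) = 73294 - 1*(-583) = 73294 + 583 = 73877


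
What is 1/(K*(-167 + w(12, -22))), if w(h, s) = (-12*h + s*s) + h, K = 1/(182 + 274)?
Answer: 456/185 ≈ 2.4649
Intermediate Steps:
K = 1/456 ≈ 0.0021930
w(h, s) = s**2 - 11*h (w(h, s) = (-12*h + s**2) + h = (s**2 - 12*h) + h = s**2 - 11*h)
1/(K*(-167 + w(12, -22))) = 1/((-167 + ((-22)**2 - 11*12))/456) = 1/((-167 + (484 - 132))/456) = 1/((-167 + 352)/456) = 1/((1/456)*185) = 1/(185/456) = 456/185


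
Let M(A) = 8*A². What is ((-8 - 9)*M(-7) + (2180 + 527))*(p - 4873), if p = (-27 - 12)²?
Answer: 13263864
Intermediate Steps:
p = 1521 (p = (-39)² = 1521)
((-8 - 9)*M(-7) + (2180 + 527))*(p - 4873) = ((-8 - 9)*(8*(-7)²) + (2180 + 527))*(1521 - 4873) = (-136*49 + 2707)*(-3352) = (-17*392 + 2707)*(-3352) = (-6664 + 2707)*(-3352) = -3957*(-3352) = 13263864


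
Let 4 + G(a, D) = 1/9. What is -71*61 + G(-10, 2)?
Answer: -39014/9 ≈ -4334.9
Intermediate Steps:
G(a, D) = -35/9 (G(a, D) = -4 + 1/9 = -4 + ⅑ = -35/9)
-71*61 + G(-10, 2) = -71*61 - 35/9 = -4331 - 35/9 = -39014/9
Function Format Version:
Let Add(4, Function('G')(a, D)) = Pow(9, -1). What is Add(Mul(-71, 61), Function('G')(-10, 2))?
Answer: Rational(-39014, 9) ≈ -4334.9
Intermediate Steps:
Function('G')(a, D) = Rational(-35, 9) (Function('G')(a, D) = Add(-4, Pow(9, -1)) = Add(-4, Rational(1, 9)) = Rational(-35, 9))
Add(Mul(-71, 61), Function('G')(-10, 2)) = Add(Mul(-71, 61), Rational(-35, 9)) = Add(-4331, Rational(-35, 9)) = Rational(-39014, 9)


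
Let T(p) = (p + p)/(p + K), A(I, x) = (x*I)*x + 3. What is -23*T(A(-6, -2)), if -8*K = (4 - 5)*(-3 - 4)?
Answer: -1104/25 ≈ -44.160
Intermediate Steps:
K = -7/8 (K = -(4 - 5)*(-3 - 4)/8 = -(-1)*(-7)/8 = -1/8*7 = -7/8 ≈ -0.87500)
A(I, x) = 3 + I*x**2 (A(I, x) = (I*x)*x + 3 = I*x**2 + 3 = 3 + I*x**2)
T(p) = 2*p/(-7/8 + p) (T(p) = (p + p)/(p - 7/8) = (2*p)/(-7/8 + p) = 2*p/(-7/8 + p))
-23*T(A(-6, -2)) = -368*(3 - 6*(-2)**2)/(-7 + 8*(3 - 6*(-2)**2)) = -368*(3 - 6*4)/(-7 + 8*(3 - 6*4)) = -368*(3 - 24)/(-7 + 8*(3 - 24)) = -368*(-21)/(-7 + 8*(-21)) = -368*(-21)/(-7 - 168) = -368*(-21)/(-175) = -368*(-21)*(-1)/175 = -23*48/25 = -1104/25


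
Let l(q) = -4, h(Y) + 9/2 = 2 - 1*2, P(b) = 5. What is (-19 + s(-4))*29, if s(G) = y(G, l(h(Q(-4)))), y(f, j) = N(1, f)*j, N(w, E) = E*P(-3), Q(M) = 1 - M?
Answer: 1769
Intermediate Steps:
N(w, E) = 5*E (N(w, E) = E*5 = 5*E)
h(Y) = -9/2 (h(Y) = -9/2 + (2 - 1*2) = -9/2 + (2 - 2) = -9/2 + 0 = -9/2)
y(f, j) = 5*f*j (y(f, j) = (5*f)*j = 5*f*j)
s(G) = -20*G (s(G) = 5*G*(-4) = -20*G)
(-19 + s(-4))*29 = (-19 - 20*(-4))*29 = (-19 + 80)*29 = 61*29 = 1769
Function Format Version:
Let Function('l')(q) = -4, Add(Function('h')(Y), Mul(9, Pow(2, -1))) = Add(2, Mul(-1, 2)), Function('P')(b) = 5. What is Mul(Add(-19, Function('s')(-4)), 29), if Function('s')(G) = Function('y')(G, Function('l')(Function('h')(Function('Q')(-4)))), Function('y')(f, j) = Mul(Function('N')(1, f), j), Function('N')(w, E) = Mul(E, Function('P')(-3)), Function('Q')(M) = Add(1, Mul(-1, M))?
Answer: 1769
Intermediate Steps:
Function('N')(w, E) = Mul(5, E) (Function('N')(w, E) = Mul(E, 5) = Mul(5, E))
Function('h')(Y) = Rational(-9, 2) (Function('h')(Y) = Add(Rational(-9, 2), Add(2, Mul(-1, 2))) = Add(Rational(-9, 2), Add(2, -2)) = Add(Rational(-9, 2), 0) = Rational(-9, 2))
Function('y')(f, j) = Mul(5, f, j) (Function('y')(f, j) = Mul(Mul(5, f), j) = Mul(5, f, j))
Function('s')(G) = Mul(-20, G) (Function('s')(G) = Mul(5, G, -4) = Mul(-20, G))
Mul(Add(-19, Function('s')(-4)), 29) = Mul(Add(-19, Mul(-20, -4)), 29) = Mul(Add(-19, 80), 29) = Mul(61, 29) = 1769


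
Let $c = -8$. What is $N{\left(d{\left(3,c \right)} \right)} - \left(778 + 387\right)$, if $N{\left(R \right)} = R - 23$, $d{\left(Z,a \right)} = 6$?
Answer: $-1182$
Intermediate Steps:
$N{\left(R \right)} = -23 + R$ ($N{\left(R \right)} = R - 23 = -23 + R$)
$N{\left(d{\left(3,c \right)} \right)} - \left(778 + 387\right) = \left(-23 + 6\right) - \left(778 + 387\right) = -17 - 1165 = -1182$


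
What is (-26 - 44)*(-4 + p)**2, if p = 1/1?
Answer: -630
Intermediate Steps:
p = 1
(-26 - 44)*(-4 + p)**2 = (-26 - 44)*(-4 + 1)**2 = -70*(-3)**2 = -70*9 = -630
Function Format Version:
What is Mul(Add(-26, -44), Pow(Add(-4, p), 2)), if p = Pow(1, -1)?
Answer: -630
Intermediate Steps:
p = 1
Mul(Add(-26, -44), Pow(Add(-4, p), 2)) = Mul(Add(-26, -44), Pow(Add(-4, 1), 2)) = Mul(-70, Pow(-3, 2)) = Mul(-70, 9) = -630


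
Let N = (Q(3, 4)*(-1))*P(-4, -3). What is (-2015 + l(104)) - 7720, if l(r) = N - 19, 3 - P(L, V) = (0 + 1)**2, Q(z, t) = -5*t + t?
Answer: -9722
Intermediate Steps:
Q(z, t) = -4*t
P(L, V) = 2 (P(L, V) = 3 - (0 + 1)**2 = 3 - 1*1**2 = 3 - 1*1 = 3 - 1 = 2)
N = 32 (N = (-4*4*(-1))*2 = -16*(-1)*2 = 16*2 = 32)
l(r) = 13 (l(r) = 32 - 19 = 13)
(-2015 + l(104)) - 7720 = (-2015 + 13) - 7720 = -2002 - 7720 = -9722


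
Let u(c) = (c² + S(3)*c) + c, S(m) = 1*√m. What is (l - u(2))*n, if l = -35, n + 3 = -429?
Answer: 17712 + 864*√3 ≈ 19209.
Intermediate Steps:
n = -432 (n = -3 - 429 = -432)
S(m) = √m
u(c) = c + c² + c*√3 (u(c) = (c² + √3*c) + c = (c² + c*√3) + c = c + c² + c*√3)
(l - u(2))*n = (-35 - 2*(1 + 2 + √3))*(-432) = (-35 - 2*(3 + √3))*(-432) = (-35 - (6 + 2*√3))*(-432) = (-35 + (-6 - 2*√3))*(-432) = (-41 - 2*√3)*(-432) = 17712 + 864*√3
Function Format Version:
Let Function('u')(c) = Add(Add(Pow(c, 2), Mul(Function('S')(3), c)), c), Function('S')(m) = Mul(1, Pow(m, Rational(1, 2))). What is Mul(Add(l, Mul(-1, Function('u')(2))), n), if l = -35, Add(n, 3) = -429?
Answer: Add(17712, Mul(864, Pow(3, Rational(1, 2)))) ≈ 19209.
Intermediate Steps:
n = -432 (n = Add(-3, -429) = -432)
Function('S')(m) = Pow(m, Rational(1, 2))
Function('u')(c) = Add(c, Pow(c, 2), Mul(c, Pow(3, Rational(1, 2)))) (Function('u')(c) = Add(Add(Pow(c, 2), Mul(Pow(3, Rational(1, 2)), c)), c) = Add(Add(Pow(c, 2), Mul(c, Pow(3, Rational(1, 2)))), c) = Add(c, Pow(c, 2), Mul(c, Pow(3, Rational(1, 2)))))
Mul(Add(l, Mul(-1, Function('u')(2))), n) = Mul(Add(-35, Mul(-1, Mul(2, Add(1, 2, Pow(3, Rational(1, 2)))))), -432) = Mul(Add(-35, Mul(-1, Mul(2, Add(3, Pow(3, Rational(1, 2)))))), -432) = Mul(Add(-35, Mul(-1, Add(6, Mul(2, Pow(3, Rational(1, 2)))))), -432) = Mul(Add(-35, Add(-6, Mul(-2, Pow(3, Rational(1, 2))))), -432) = Mul(Add(-41, Mul(-2, Pow(3, Rational(1, 2)))), -432) = Add(17712, Mul(864, Pow(3, Rational(1, 2))))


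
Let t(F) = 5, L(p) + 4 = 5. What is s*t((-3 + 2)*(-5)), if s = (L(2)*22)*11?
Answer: 1210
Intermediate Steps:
L(p) = 1 (L(p) = -4 + 5 = 1)
s = 242 (s = (1*22)*11 = 22*11 = 242)
s*t((-3 + 2)*(-5)) = 242*5 = 1210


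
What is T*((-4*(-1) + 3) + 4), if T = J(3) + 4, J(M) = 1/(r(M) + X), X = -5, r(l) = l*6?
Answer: 583/13 ≈ 44.846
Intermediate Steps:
r(l) = 6*l
J(M) = 1/(-5 + 6*M) (J(M) = 1/(6*M - 5) = 1/(-5 + 6*M))
T = 53/13 (T = 1/(-5 + 6*3) + 4 = 1/(-5 + 18) + 4 = 1/13 + 4 = 53/13 ≈ 4.0769)
T*((-4*(-1) + 3) + 4) = 53*((-4*(-1) + 3) + 4)/13 = 53*((4 + 3) + 4)/13 = 53*(7 + 4)/13 = (53/13)*11 = 583/13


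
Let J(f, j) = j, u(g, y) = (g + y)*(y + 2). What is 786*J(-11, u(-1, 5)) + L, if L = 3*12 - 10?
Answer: 22034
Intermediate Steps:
L = 26 (L = 36 - 10 = 26)
u(g, y) = (2 + y)*(g + y) (u(g, y) = (g + y)*(2 + y) = (2 + y)*(g + y))
786*J(-11, u(-1, 5)) + L = 786*(5² + 2*(-1) + 2*5 - 1*5) + 26 = 786*(25 - 2 + 10 - 5) + 26 = 786*28 + 26 = 22008 + 26 = 22034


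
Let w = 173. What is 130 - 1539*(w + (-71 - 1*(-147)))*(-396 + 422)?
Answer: -9963356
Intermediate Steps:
130 - 1539*(w + (-71 - 1*(-147)))*(-396 + 422) = 130 - 1539*(173 + (-71 - 1*(-147)))*(-396 + 422) = 130 - 1539*(173 + (-71 + 147))*26 = 130 - 1539*(173 + 76)*26 = 130 - 383211*26 = 130 - 1539*6474 = 130 - 9963486 = -9963356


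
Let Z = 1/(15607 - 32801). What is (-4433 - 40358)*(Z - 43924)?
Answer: 33827473650287/17194 ≈ 1.9674e+9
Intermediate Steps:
Z = -1/17194 (Z = 1/(-17194) = -1/17194 ≈ -5.8160e-5)
(-4433 - 40358)*(Z - 43924) = (-4433 - 40358)*(-1/17194 - 43924) = -44791*(-755229257/17194) = 33827473650287/17194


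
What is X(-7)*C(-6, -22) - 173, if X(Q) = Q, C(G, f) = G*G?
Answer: -425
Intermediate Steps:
C(G, f) = G**2
X(-7)*C(-6, -22) - 173 = -7*(-6)**2 - 173 = -7*36 - 173 = -252 - 173 = -425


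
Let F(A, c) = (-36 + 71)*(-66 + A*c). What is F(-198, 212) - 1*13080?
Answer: -1484550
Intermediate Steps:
F(A, c) = -2310 + 35*A*c (F(A, c) = 35*(-66 + A*c) = -2310 + 35*A*c)
F(-198, 212) - 1*13080 = (-2310 + 35*(-198)*212) - 1*13080 = (-2310 - 1469160) - 13080 = -1471470 - 13080 = -1484550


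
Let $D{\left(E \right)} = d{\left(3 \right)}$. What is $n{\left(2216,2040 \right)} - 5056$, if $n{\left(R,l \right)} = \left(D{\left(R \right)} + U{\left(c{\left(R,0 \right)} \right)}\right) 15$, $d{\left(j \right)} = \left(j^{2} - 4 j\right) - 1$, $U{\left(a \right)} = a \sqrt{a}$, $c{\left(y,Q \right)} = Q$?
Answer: $-5116$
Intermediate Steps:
$U{\left(a \right)} = a^{\frac{3}{2}}$
$d{\left(j \right)} = -1 + j^{2} - 4 j$
$D{\left(E \right)} = -4$ ($D{\left(E \right)} = -1 + 3^{2} - 12 = -1 + 9 - 12 = -4$)
$n{\left(R,l \right)} = -60$ ($n{\left(R,l \right)} = \left(-4 + 0^{\frac{3}{2}}\right) 15 = \left(-4 + 0\right) 15 = \left(-4\right) 15 = -60$)
$n{\left(2216,2040 \right)} - 5056 = -60 - 5056 = -5116$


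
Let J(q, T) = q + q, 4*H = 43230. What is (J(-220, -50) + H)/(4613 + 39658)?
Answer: 20735/88542 ≈ 0.23418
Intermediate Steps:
H = 21615/2 (H = (¼)*43230 = 21615/2 ≈ 10808.)
J(q, T) = 2*q
(J(-220, -50) + H)/(4613 + 39658) = (2*(-220) + 21615/2)/(4613 + 39658) = (-440 + 21615/2)/44271 = (20735/2)*(1/44271) = 20735/88542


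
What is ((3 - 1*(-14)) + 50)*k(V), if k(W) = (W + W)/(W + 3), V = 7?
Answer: 469/5 ≈ 93.800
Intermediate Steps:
k(W) = 2*W/(3 + W) (k(W) = (2*W)/(3 + W) = 2*W/(3 + W))
((3 - 1*(-14)) + 50)*k(V) = ((3 - 1*(-14)) + 50)*(2*7/(3 + 7)) = ((3 + 14) + 50)*(2*7/10) = (17 + 50)*(2*7*(1/10)) = 67*(7/5) = 469/5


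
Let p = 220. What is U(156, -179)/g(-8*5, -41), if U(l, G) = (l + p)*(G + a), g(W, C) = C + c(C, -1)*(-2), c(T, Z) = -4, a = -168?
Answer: 130472/33 ≈ 3953.7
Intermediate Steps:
g(W, C) = 8 + C (g(W, C) = C - 4*(-2) = C + 8 = 8 + C)
U(l, G) = (-168 + G)*(220 + l) (U(l, G) = (l + 220)*(G - 168) = (220 + l)*(-168 + G) = (-168 + G)*(220 + l))
U(156, -179)/g(-8*5, -41) = (-36960 - 168*156 + 220*(-179) - 179*156)/(8 - 41) = (-36960 - 26208 - 39380 - 27924)/(-33) = -130472*(-1/33) = 130472/33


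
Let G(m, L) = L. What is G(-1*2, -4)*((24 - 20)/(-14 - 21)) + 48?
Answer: 1696/35 ≈ 48.457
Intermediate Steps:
G(-1*2, -4)*((24 - 20)/(-14 - 21)) + 48 = -4*(24 - 20)/(-14 - 21) + 48 = -16/(-35) + 48 = -16*(-1)/35 + 48 = -4*(-4/35) + 48 = 16/35 + 48 = 1696/35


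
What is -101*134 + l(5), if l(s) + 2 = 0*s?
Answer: -13536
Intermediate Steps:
l(s) = -2 (l(s) = -2 + 0*s = -2 + 0 = -2)
-101*134 + l(5) = -101*134 - 2 = -13534 - 2 = -13536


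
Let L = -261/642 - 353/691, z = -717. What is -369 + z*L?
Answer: 42701997/147874 ≈ 288.77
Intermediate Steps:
L = -135659/147874 (L = -261*1/642 - 353*1/691 = -87/214 - 353/691 = -135659/147874 ≈ -0.91740)
-369 + z*L = -369 - 717*(-135659/147874) = -369 + 97267503/147874 = 42701997/147874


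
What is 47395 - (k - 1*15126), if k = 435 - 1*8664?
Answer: 70750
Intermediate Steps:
k = -8229 (k = 435 - 8664 = -8229)
47395 - (k - 1*15126) = 47395 - (-8229 - 1*15126) = 47395 - (-8229 - 15126) = 47395 - 1*(-23355) = 47395 + 23355 = 70750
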